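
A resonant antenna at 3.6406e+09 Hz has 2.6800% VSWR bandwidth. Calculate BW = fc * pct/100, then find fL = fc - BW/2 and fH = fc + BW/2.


BW = 3.6406e+09 * 2.6800/100 = 9.756808e+07 Hz
fL = 3.6406e+09 - 9.756808e+07/2 = 3.592e+09 Hz
fH = 3.6406e+09 + 9.756808e+07/2 = 3.689e+09 Hz

BW=9.757e+07 Hz, fL=3.592e+09 Hz, fH=3.689e+09 Hz


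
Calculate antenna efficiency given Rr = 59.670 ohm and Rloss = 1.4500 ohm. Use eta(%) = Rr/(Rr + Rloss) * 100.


eta = 59.670 / (59.670 + 1.4500) * 100 = 97.63%

97.63%


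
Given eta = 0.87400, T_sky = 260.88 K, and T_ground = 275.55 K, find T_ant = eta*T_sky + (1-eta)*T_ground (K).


T_ant = 0.87400 * 260.88 + (1 - 0.87400) * 275.55 = 262.7 K

262.7 K


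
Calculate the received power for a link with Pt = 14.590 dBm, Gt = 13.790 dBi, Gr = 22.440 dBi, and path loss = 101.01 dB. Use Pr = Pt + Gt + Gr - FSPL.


Pr = 14.590 + 13.790 + 22.440 - 101.01 = -50.19 dBm

-50.19 dBm


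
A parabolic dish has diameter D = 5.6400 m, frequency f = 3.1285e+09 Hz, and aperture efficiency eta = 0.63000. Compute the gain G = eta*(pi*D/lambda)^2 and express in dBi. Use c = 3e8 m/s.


lambda = c / f = 3.0000e+08 / 3.1285e+09 = 0.09589260 m
G_linear = 0.63000 * (pi * 5.6400 / 0.09589260)^2 = 21509.40
G_dBi = 10 * log10(21509.40) = 43.33 dBi

43.33 dBi


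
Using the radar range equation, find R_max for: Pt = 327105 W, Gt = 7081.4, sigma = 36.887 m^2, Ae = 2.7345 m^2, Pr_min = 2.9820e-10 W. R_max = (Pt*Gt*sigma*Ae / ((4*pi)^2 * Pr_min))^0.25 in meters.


R^4 = 327105*7081.4*36.887*2.7345 / ((4*pi)^2 * 2.9820e-10) = 4.961697e+18
R_max = 4.961697e+18^0.25 = 47196 m

47196 m


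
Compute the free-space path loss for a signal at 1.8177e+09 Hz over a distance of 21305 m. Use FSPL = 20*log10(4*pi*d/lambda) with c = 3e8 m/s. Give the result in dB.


lambda = c / f = 3.0000e+08 / 1.8177e+09 = 0.1650437 m
FSPL = 20 * log10(4*pi*21305/0.1650437) = 124.2 dB

124.2 dB


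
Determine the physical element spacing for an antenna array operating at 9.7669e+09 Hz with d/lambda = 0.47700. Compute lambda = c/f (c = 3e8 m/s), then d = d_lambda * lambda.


lambda = c / f = 3.0000e+08 / 9.7669e+09 = 0.03071599 m
d = 0.47700 * 0.03071599 = 0.01465 m

0.01465 m


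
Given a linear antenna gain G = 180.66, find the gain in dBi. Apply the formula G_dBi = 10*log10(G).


G_dBi = 10 * log10(180.66) = 22.57 dBi

22.57 dBi


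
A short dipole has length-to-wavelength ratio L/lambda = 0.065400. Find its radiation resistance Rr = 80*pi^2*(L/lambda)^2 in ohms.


Rr = 80 * pi^2 * (0.065400)^2 = 80 * 9.869604 * 4.277160e-03 = 3.377 ohm

3.377 ohm


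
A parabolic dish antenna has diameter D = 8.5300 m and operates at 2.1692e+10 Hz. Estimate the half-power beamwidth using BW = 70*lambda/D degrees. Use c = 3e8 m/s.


lambda = c / f = 3.0000e+08 / 2.1692e+10 = 0.01382998 m
BW = 70 * 0.01382998 / 8.5300 = 0.1135 deg

0.1135 deg


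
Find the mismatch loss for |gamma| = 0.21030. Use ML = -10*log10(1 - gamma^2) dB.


ML = -10 * log10(1 - 0.21030^2) = -10 * log10(0.95577391) = 0.1964 dB

0.1964 dB


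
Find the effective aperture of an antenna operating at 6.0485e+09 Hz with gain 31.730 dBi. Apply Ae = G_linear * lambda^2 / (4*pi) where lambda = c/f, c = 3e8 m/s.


lambda = c / f = 3.0000e+08 / 6.0485e+09 = 0.04959907 m
G_linear = 10^(31.730/10) = 1489.361
Ae = G_linear * lambda^2 / (4*pi) = 1489.361 * 0.04959907^2 / (4*pi) = 0.2916 m^2

0.2916 m^2


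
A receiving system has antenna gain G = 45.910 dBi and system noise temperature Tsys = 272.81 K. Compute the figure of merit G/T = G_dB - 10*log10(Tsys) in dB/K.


G/T = 45.910 - 10*log10(272.81) = 45.910 - 24.35860 = 21.55 dB/K

21.55 dB/K


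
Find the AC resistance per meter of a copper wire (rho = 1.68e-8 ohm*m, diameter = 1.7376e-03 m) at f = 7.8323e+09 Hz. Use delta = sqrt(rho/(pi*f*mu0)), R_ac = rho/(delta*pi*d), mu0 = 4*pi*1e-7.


delta = sqrt(1.68e-8 / (pi * 7.8323e+09 * 4*pi*1e-7)) = 7.371063e-07 m
R_ac = 1.68e-8 / (7.371063e-07 * pi * 1.7376e-03) = 4.175 ohm/m

4.175 ohm/m


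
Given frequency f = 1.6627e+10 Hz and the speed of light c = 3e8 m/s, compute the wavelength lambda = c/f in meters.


lambda = c / f = 3.0000e+08 / 1.6627e+10 = 0.01804 m

0.01804 m


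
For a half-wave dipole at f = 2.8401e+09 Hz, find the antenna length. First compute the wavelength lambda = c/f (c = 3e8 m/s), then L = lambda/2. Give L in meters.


lambda = c / f = 3.0000e+08 / 2.8401e+09 = 0.1056301 m
L = lambda / 2 = 0.1056301 / 2 = 0.05282 m

0.05282 m


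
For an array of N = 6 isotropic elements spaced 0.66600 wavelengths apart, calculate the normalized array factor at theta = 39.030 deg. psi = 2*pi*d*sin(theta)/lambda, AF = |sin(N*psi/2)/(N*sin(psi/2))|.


psi = 2*pi*0.66600*sin(39.030 deg) = 2.635157 rad
AF = |sin(6*2.635157/2) / (6*sin(2.635157/2))| = 0.1719

0.1719


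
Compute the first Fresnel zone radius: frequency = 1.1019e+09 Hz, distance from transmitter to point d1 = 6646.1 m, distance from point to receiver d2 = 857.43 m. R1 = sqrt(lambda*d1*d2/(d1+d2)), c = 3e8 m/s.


lambda = c / f = 3.0000e+08 / 1.1019e+09 = 0.2722570 m
R1 = sqrt(0.2722570 * 6646.1 * 857.43 / (6646.1 + 857.43)) = 14.38 m

14.38 m


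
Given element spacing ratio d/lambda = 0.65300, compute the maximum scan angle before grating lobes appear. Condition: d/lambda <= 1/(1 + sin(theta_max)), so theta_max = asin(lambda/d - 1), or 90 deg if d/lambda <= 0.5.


lambda/d - 1 = 1/0.65300 - 1 = 0.5313936
theta_max = asin(0.5313936) = 32.10 deg

32.10 deg


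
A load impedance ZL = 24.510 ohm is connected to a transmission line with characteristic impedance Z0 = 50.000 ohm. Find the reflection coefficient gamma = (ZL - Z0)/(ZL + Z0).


gamma = (24.510 - 50.000) / (24.510 + 50.000) = -0.3421

-0.3421


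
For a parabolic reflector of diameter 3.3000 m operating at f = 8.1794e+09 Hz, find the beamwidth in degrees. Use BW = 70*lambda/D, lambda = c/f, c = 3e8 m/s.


lambda = c / f = 3.0000e+08 / 8.1794e+09 = 0.03667751 m
BW = 70 * 0.03667751 / 3.3000 = 0.7780 deg

0.7780 deg


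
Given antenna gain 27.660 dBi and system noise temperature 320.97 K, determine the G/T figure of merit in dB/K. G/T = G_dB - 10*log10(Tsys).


G/T = 27.660 - 10*log10(320.97) = 27.660 - 25.06464 = 2.595 dB/K

2.595 dB/K


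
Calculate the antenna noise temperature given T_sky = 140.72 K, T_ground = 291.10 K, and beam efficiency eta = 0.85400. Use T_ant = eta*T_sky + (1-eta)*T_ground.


T_ant = 0.85400 * 140.72 + (1 - 0.85400) * 291.10 = 162.7 K

162.7 K


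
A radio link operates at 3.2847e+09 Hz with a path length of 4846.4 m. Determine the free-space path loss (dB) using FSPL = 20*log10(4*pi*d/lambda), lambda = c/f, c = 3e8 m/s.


lambda = c / f = 3.0000e+08 / 3.2847e+09 = 0.09133254 m
FSPL = 20 * log10(4*pi*4846.4/0.09133254) = 116.5 dB

116.5 dB


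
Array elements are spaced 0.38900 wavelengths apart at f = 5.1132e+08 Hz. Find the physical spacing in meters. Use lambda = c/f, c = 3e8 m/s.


lambda = c / f = 3.0000e+08 / 5.1132e+08 = 0.5867167 m
d = 0.38900 * 0.5867167 = 0.2282 m

0.2282 m


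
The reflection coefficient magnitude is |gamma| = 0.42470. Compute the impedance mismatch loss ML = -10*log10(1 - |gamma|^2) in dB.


ML = -10 * log10(1 - 0.42470^2) = -10 * log10(0.81962991) = 0.8638 dB

0.8638 dB


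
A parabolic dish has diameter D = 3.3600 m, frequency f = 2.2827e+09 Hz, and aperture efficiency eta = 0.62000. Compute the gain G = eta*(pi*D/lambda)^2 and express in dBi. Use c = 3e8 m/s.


lambda = c / f = 3.0000e+08 / 2.2827e+09 = 0.1314233 m
G_linear = 0.62000 * (pi * 3.3600 / 0.1314233)^2 = 3999.680
G_dBi = 10 * log10(3999.680) = 36.02 dBi

36.02 dBi


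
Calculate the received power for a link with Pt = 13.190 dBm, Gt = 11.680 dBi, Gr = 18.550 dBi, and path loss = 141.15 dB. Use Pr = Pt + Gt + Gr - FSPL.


Pr = 13.190 + 11.680 + 18.550 - 141.15 = -97.73 dBm

-97.73 dBm


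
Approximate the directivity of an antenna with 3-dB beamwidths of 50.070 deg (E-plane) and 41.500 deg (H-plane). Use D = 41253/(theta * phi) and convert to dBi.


D_linear = 41253 / (50.070 * 41.500) = 19.85317
D_dBi = 10 * log10(19.85317) = 12.98 dBi

12.98 dBi


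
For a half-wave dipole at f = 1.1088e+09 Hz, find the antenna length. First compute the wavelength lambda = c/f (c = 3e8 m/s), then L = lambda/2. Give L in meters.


lambda = c / f = 3.0000e+08 / 1.1088e+09 = 0.2705628 m
L = lambda / 2 = 0.2705628 / 2 = 0.1353 m

0.1353 m


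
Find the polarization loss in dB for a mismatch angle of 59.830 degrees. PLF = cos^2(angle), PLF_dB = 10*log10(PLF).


PLF_linear = cos^2(59.830 deg) = 0.2525739
PLF_dB = 10 * log10(0.2525739) = -5.976 dB

-5.976 dB


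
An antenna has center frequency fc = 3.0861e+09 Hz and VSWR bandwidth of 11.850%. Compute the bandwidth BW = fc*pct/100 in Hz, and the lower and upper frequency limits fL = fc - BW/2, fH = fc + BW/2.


BW = 3.0861e+09 * 11.850/100 = 3.657028e+08 Hz
fL = 3.0861e+09 - 3.657028e+08/2 = 2.903e+09 Hz
fH = 3.0861e+09 + 3.657028e+08/2 = 3.269e+09 Hz

BW=3.657e+08 Hz, fL=2.903e+09 Hz, fH=3.269e+09 Hz


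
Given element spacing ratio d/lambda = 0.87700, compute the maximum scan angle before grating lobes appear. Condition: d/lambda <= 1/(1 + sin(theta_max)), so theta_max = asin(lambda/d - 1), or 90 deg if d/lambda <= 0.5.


lambda/d - 1 = 1/0.87700 - 1 = 0.1402509
theta_max = asin(0.1402509) = 8.062 deg

8.062 deg


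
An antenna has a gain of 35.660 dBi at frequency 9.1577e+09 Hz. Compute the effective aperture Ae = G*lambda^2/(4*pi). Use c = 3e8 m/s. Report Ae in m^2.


lambda = c / f = 3.0000e+08 / 9.1577e+09 = 0.03275932 m
G_linear = 10^(35.660/10) = 3681.290
Ae = G_linear * lambda^2 / (4*pi) = 3681.290 * 0.03275932^2 / (4*pi) = 0.3144 m^2

0.3144 m^2


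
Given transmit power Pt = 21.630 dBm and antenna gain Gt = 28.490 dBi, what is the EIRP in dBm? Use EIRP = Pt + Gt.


EIRP = Pt + Gt = 21.630 + 28.490 = 50.12 dBm

50.12 dBm


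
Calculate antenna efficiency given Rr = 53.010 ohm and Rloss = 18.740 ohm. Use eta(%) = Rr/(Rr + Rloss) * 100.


eta = 53.010 / (53.010 + 18.740) * 100 = 73.88%

73.88%


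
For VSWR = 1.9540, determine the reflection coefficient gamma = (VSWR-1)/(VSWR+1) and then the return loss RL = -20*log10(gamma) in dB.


gamma = (1.9540 - 1) / (1.9540 + 1) = 0.3229519
RL = -20 * log10(0.3229519) = 9.817 dB

9.817 dB


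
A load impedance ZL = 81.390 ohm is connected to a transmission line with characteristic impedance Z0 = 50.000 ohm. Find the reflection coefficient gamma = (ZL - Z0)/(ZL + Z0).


gamma = (81.390 - 50.000) / (81.390 + 50.000) = 0.2389

0.2389


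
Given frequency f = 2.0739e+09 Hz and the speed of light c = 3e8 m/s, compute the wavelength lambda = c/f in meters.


lambda = c / f = 3.0000e+08 / 2.0739e+09 = 0.1447 m

0.1447 m


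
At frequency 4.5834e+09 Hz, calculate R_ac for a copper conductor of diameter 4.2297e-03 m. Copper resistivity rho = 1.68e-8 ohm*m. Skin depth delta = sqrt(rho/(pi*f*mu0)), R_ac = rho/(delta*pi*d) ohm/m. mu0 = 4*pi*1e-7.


delta = sqrt(1.68e-8 / (pi * 4.5834e+09 * 4*pi*1e-7)) = 9.635647e-07 m
R_ac = 1.68e-8 / (9.635647e-07 * pi * 4.2297e-03) = 1.312 ohm/m

1.312 ohm/m


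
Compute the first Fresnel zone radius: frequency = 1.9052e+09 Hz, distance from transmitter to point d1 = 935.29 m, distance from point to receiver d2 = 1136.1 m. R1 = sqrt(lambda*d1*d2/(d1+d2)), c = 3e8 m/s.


lambda = c / f = 3.0000e+08 / 1.9052e+09 = 0.1574638 m
R1 = sqrt(0.1574638 * 935.29 * 1136.1 / (935.29 + 1136.1)) = 8.988 m

8.988 m


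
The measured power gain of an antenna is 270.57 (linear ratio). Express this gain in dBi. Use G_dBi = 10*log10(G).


G_dBi = 10 * log10(270.57) = 24.32 dBi

24.32 dBi


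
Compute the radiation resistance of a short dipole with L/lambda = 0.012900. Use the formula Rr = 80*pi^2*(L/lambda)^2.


Rr = 80 * pi^2 * (0.012900)^2 = 80 * 9.869604 * 1.664100e-04 = 0.1314 ohm

0.1314 ohm


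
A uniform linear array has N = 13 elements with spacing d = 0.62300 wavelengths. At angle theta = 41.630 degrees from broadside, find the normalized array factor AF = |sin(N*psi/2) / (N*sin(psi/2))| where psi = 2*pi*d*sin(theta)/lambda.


psi = 2*pi*0.62300*sin(41.630 deg) = 2.600421 rad
AF = |sin(13*2.600421/2) / (13*sin(2.600421/2))| = 0.07425

0.07425


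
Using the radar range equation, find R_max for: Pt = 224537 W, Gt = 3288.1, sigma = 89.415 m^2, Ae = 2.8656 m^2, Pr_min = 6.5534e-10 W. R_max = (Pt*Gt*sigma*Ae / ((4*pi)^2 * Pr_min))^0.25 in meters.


R^4 = 224537*3288.1*89.415*2.8656 / ((4*pi)^2 * 6.5534e-10) = 1.827984e+18
R_max = 1.827984e+18^0.25 = 36770 m

36770 m


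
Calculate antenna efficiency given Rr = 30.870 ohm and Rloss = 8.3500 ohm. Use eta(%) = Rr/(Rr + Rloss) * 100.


eta = 30.870 / (30.870 + 8.3500) * 100 = 78.71%

78.71%


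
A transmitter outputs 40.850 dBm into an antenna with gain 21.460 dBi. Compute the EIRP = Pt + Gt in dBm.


EIRP = Pt + Gt = 40.850 + 21.460 = 62.31 dBm

62.31 dBm


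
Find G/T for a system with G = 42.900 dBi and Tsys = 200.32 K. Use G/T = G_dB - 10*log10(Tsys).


G/T = 42.900 - 10*log10(200.32) = 42.900 - 23.01724 = 19.88 dB/K

19.88 dB/K


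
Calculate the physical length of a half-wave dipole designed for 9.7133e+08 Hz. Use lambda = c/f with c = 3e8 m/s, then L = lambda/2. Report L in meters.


lambda = c / f = 3.0000e+08 / 9.7133e+08 = 0.3088549 m
L = lambda / 2 = 0.3088549 / 2 = 0.1544 m

0.1544 m


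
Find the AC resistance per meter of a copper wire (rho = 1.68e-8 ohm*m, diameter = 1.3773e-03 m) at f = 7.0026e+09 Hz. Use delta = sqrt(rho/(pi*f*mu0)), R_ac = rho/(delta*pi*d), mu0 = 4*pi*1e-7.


delta = sqrt(1.68e-8 / (pi * 7.0026e+09 * 4*pi*1e-7)) = 7.795520e-07 m
R_ac = 1.68e-8 / (7.795520e-07 * pi * 1.3773e-03) = 4.981 ohm/m

4.981 ohm/m


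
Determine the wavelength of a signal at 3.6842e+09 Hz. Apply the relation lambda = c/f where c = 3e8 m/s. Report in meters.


lambda = c / f = 3.0000e+08 / 3.6842e+09 = 0.08143 m

0.08143 m


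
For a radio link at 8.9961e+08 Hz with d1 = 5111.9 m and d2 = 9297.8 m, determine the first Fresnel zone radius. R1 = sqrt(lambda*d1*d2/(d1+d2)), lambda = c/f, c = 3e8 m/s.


lambda = c / f = 3.0000e+08 / 8.9961e+08 = 0.3334778 m
R1 = sqrt(0.3334778 * 5111.9 * 9297.8 / (5111.9 + 9297.8)) = 33.17 m

33.17 m


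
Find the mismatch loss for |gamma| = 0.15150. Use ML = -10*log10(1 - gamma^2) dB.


ML = -10 * log10(1 - 0.15150^2) = -10 * log10(0.97704775) = 0.1008 dB

0.1008 dB


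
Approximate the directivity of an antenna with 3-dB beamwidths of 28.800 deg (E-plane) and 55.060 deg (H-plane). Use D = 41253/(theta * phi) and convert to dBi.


D_linear = 41253 / (28.800 * 55.060) = 26.01518
D_dBi = 10 * log10(26.01518) = 14.15 dBi

14.15 dBi


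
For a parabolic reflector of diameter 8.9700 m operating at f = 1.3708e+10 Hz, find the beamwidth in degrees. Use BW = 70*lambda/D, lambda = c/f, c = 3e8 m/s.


lambda = c / f = 3.0000e+08 / 1.3708e+10 = 0.02188503 m
BW = 70 * 0.02188503 / 8.9700 = 0.1708 deg

0.1708 deg


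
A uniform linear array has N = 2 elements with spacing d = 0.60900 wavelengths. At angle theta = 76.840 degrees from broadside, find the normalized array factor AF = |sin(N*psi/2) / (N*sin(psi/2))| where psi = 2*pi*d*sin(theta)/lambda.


psi = 2*pi*0.60900*sin(76.840 deg) = 3.725970 rad
AF = |sin(2*3.725970/2) / (2*sin(3.725970/2))| = 0.2880

0.2880


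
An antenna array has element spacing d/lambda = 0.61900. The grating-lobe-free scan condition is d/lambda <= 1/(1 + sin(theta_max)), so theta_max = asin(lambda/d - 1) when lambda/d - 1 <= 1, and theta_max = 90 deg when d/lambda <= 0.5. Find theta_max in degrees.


lambda/d - 1 = 1/0.61900 - 1 = 0.6155089
theta_max = asin(0.6155089) = 37.99 deg

37.99 deg


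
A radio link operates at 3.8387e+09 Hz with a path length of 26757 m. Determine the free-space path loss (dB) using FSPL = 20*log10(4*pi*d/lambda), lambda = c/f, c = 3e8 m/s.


lambda = c / f = 3.0000e+08 / 3.8387e+09 = 0.07815146 m
FSPL = 20 * log10(4*pi*26757/0.07815146) = 132.7 dB

132.7 dB


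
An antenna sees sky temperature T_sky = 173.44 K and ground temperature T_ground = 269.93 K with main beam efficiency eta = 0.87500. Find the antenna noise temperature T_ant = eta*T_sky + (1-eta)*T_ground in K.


T_ant = 0.87500 * 173.44 + (1 - 0.87500) * 269.93 = 185.5 K

185.5 K


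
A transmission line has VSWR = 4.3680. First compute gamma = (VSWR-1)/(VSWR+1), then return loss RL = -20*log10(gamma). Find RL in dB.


gamma = (4.3680 - 1) / (4.3680 + 1) = 0.6274218
RL = -20 * log10(0.6274218) = 4.049 dB

4.049 dB


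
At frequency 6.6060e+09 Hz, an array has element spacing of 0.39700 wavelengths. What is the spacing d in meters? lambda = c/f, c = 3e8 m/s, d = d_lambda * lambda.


lambda = c / f = 3.0000e+08 / 6.6060e+09 = 0.04541326 m
d = 0.39700 * 0.04541326 = 0.01803 m

0.01803 m


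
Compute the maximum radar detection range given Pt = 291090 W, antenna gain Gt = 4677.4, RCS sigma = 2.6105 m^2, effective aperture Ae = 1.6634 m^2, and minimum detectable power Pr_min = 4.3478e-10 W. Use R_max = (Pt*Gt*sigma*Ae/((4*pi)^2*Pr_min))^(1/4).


R^4 = 291090*4677.4*2.6105*1.6634 / ((4*pi)^2 * 4.3478e-10) = 8.611185e+16
R_max = 8.611185e+16^0.25 = 17130 m

17130 m


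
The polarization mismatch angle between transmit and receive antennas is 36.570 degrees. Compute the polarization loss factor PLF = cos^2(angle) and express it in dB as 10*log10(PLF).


PLF_linear = cos^2(36.570 deg) = 0.6450171
PLF_dB = 10 * log10(0.6450171) = -1.904 dB

-1.904 dB


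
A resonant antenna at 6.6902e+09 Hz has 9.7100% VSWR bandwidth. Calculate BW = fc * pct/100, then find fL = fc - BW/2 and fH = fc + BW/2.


BW = 6.6902e+09 * 9.7100/100 = 6.496184e+08 Hz
fL = 6.6902e+09 - 6.496184e+08/2 = 6.365e+09 Hz
fH = 6.6902e+09 + 6.496184e+08/2 = 7.015e+09 Hz

BW=6.496e+08 Hz, fL=6.365e+09 Hz, fH=7.015e+09 Hz


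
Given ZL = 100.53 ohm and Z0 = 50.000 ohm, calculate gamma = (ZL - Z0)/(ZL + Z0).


gamma = (100.53 - 50.000) / (100.53 + 50.000) = 0.3357

0.3357


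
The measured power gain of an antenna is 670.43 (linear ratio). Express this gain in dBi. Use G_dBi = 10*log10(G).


G_dBi = 10 * log10(670.43) = 28.26 dBi

28.26 dBi


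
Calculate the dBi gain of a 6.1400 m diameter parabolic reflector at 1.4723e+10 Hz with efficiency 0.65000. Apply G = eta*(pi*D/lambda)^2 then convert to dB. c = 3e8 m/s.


lambda = c / f = 3.0000e+08 / 1.4723e+10 = 0.02037628 m
G_linear = 0.65000 * (pi * 6.1400 / 0.02037628)^2 = 582505.5
G_dBi = 10 * log10(582505.5) = 57.65 dBi

57.65 dBi


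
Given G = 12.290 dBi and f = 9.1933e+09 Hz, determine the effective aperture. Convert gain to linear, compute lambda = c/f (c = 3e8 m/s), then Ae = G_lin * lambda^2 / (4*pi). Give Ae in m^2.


lambda = c / f = 3.0000e+08 / 9.1933e+09 = 0.03263246 m
G_linear = 10^(12.290/10) = 16.94338
Ae = G_linear * lambda^2 / (4*pi) = 16.94338 * 0.03263246^2 / (4*pi) = 1.436e-03 m^2

1.436e-03 m^2


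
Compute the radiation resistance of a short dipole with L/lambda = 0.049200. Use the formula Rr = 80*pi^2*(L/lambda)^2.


Rr = 80 * pi^2 * (0.049200)^2 = 80 * 9.869604 * 2.420640e-03 = 1.911 ohm

1.911 ohm


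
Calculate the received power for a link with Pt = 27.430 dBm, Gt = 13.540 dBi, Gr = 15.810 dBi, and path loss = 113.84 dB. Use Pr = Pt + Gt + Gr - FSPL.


Pr = 27.430 + 13.540 + 15.810 - 113.84 = -57.06 dBm

-57.06 dBm


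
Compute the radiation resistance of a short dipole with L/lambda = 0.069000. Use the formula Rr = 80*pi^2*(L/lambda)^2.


Rr = 80 * pi^2 * (0.069000)^2 = 80 * 9.869604 * 4.761000e-03 = 3.759 ohm

3.759 ohm


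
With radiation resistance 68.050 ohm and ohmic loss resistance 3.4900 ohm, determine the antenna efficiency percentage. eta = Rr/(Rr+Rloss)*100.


eta = 68.050 / (68.050 + 3.4900) * 100 = 95.12%

95.12%


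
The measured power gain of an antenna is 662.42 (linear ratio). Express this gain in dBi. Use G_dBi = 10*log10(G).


G_dBi = 10 * log10(662.42) = 28.21 dBi

28.21 dBi


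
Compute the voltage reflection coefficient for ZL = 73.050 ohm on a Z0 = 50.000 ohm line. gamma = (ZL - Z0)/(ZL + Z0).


gamma = (73.050 - 50.000) / (73.050 + 50.000) = 0.1873

0.1873


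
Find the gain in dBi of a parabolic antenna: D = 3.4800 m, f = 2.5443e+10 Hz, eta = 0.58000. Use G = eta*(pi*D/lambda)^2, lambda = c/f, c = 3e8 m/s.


lambda = c / f = 3.0000e+08 / 2.5443e+10 = 0.01179106 m
G_linear = 0.58000 * (pi * 3.4800 / 0.01179106)^2 = 498632.4
G_dBi = 10 * log10(498632.4) = 56.98 dBi

56.98 dBi


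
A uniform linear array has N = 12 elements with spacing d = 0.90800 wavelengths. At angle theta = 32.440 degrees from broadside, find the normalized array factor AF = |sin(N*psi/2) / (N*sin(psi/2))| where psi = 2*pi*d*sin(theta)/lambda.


psi = 2*pi*0.90800*sin(32.440 deg) = 3.060325 rad
AF = |sin(12*3.060325/2) / (12*sin(3.060325/2))| = 0.03907

0.03907


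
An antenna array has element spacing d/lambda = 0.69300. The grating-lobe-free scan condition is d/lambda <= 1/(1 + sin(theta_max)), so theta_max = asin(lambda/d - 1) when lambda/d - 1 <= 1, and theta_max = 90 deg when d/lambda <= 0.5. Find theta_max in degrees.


lambda/d - 1 = 1/0.69300 - 1 = 0.4430014
theta_max = asin(0.4430014) = 26.30 deg

26.30 deg


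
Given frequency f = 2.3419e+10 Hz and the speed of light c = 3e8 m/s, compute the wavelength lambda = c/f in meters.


lambda = c / f = 3.0000e+08 / 2.3419e+10 = 0.01281 m

0.01281 m


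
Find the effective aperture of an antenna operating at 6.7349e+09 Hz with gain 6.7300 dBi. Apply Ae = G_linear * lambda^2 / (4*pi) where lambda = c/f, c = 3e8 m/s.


lambda = c / f = 3.0000e+08 / 6.7349e+09 = 0.04454409 m
G_linear = 10^(6.7300/10) = 4.709773
Ae = G_linear * lambda^2 / (4*pi) = 4.709773 * 0.04454409^2 / (4*pi) = 7.437e-04 m^2

7.437e-04 m^2


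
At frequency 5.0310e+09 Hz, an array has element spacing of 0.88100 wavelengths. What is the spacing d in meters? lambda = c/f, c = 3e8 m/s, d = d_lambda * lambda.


lambda = c / f = 3.0000e+08 / 5.0310e+09 = 0.05963029 m
d = 0.88100 * 0.05963029 = 0.05253 m

0.05253 m


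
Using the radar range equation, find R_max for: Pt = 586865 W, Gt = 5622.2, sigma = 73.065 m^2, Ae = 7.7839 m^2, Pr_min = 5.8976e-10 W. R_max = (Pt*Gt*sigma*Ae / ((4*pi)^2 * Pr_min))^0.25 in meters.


R^4 = 586865*5622.2*73.065*7.7839 / ((4*pi)^2 * 5.8976e-10) = 2.014912e+19
R_max = 2.014912e+19^0.25 = 66998 m

66998 m


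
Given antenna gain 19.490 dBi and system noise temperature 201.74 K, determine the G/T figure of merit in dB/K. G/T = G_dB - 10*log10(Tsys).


G/T = 19.490 - 10*log10(201.74) = 19.490 - 23.04792 = -3.558 dB/K

-3.558 dB/K


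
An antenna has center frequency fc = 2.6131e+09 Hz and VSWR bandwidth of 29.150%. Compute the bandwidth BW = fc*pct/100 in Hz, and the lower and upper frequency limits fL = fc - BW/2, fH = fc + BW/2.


BW = 2.6131e+09 * 29.150/100 = 7.617186e+08 Hz
fL = 2.6131e+09 - 7.617186e+08/2 = 2.232e+09 Hz
fH = 2.6131e+09 + 7.617186e+08/2 = 2.994e+09 Hz

BW=7.617e+08 Hz, fL=2.232e+09 Hz, fH=2.994e+09 Hz


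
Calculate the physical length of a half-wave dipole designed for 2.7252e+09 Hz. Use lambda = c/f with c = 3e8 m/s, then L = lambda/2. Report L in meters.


lambda = c / f = 3.0000e+08 / 2.7252e+09 = 0.1100837 m
L = lambda / 2 = 0.1100837 / 2 = 0.05504 m

0.05504 m


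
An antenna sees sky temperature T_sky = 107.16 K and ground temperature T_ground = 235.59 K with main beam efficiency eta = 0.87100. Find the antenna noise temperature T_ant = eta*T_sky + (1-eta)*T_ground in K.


T_ant = 0.87100 * 107.16 + (1 - 0.87100) * 235.59 = 123.7 K

123.7 K


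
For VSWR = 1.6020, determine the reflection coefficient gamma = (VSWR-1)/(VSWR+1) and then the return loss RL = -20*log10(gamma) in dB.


gamma = (1.6020 - 1) / (1.6020 + 1) = 0.2313605
RL = -20 * log10(0.2313605) = 12.71 dB

12.71 dB


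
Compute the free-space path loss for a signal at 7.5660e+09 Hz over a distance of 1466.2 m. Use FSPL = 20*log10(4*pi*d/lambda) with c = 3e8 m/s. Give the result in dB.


lambda = c / f = 3.0000e+08 / 7.5660e+09 = 0.03965107 m
FSPL = 20 * log10(4*pi*1466.2/0.03965107) = 113.3 dB

113.3 dB


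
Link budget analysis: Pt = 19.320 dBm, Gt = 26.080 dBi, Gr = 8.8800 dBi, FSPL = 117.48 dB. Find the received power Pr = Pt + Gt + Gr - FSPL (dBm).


Pr = 19.320 + 26.080 + 8.8800 - 117.48 = -63.20 dBm

-63.20 dBm


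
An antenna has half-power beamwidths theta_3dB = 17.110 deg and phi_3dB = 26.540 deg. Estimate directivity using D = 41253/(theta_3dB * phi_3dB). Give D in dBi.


D_linear = 41253 / (17.110 * 26.540) = 90.84575
D_dBi = 10 * log10(90.84575) = 19.58 dBi

19.58 dBi


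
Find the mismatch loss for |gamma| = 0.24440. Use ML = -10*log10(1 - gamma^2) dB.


ML = -10 * log10(1 - 0.24440^2) = -10 * log10(0.94026864) = 0.2675 dB

0.2675 dB


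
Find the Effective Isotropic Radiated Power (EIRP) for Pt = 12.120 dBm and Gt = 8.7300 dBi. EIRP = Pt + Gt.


EIRP = Pt + Gt = 12.120 + 8.7300 = 20.85 dBm

20.85 dBm


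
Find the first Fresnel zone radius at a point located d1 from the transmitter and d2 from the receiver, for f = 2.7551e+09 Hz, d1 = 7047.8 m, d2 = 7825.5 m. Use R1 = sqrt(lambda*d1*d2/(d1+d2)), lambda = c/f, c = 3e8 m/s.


lambda = c / f = 3.0000e+08 / 2.7551e+09 = 0.1088890 m
R1 = sqrt(0.1088890 * 7047.8 * 7825.5 / (7047.8 + 7825.5)) = 20.09 m

20.09 m


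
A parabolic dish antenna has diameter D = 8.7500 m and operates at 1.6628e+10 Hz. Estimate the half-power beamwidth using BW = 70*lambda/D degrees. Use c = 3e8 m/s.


lambda = c / f = 3.0000e+08 / 1.6628e+10 = 0.01804186 m
BW = 70 * 0.01804186 / 8.7500 = 0.1443 deg

0.1443 deg


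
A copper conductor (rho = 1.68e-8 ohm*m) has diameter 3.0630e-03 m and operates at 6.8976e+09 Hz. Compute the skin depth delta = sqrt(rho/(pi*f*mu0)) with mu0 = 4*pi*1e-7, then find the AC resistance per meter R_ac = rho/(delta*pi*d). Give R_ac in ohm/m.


delta = sqrt(1.68e-8 / (pi * 6.8976e+09 * 4*pi*1e-7)) = 7.854631e-07 m
R_ac = 1.68e-8 / (7.854631e-07 * pi * 3.0630e-03) = 2.223 ohm/m

2.223 ohm/m


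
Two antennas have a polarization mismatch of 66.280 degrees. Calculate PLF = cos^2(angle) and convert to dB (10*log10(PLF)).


PLF_linear = cos^2(66.280 deg) = 0.1618190
PLF_dB = 10 * log10(0.1618190) = -7.910 dB

-7.910 dB


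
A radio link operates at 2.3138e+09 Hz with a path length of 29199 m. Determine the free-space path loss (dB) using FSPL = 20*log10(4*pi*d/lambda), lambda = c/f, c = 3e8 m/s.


lambda = c / f = 3.0000e+08 / 2.3138e+09 = 0.1296568 m
FSPL = 20 * log10(4*pi*29199/0.1296568) = 129.0 dB

129.0 dB


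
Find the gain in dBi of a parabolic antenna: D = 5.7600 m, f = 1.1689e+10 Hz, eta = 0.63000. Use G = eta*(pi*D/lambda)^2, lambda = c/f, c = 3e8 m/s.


lambda = c / f = 3.0000e+08 / 1.1689e+10 = 0.02566516 m
G_linear = 0.63000 * (pi * 5.7600 / 0.02566516)^2 = 313182.4
G_dBi = 10 * log10(313182.4) = 54.96 dBi

54.96 dBi


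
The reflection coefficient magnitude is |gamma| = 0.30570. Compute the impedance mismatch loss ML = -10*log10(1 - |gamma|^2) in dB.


ML = -10 * log10(1 - 0.30570^2) = -10 * log10(0.90654751) = 0.4261 dB

0.4261 dB


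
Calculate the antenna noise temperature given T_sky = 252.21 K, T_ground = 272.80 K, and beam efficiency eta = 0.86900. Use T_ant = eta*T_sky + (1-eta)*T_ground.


T_ant = 0.86900 * 252.21 + (1 - 0.86900) * 272.80 = 254.9 K

254.9 K


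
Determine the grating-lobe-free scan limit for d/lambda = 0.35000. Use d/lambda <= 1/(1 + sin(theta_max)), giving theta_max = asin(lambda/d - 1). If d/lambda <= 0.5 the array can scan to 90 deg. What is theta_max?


lambda/d - 1 = 1/0.35000 - 1 = 1.857143 >= 1
d/lambda <= 0.5, so the array can scan to endfire without grating lobes: theta_max = 90 deg

90 deg


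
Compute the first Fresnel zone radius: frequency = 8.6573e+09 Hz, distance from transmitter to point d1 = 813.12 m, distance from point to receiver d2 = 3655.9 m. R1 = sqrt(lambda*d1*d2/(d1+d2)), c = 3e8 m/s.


lambda = c / f = 3.0000e+08 / 8.6573e+09 = 0.03465284 m
R1 = sqrt(0.03465284 * 813.12 * 3655.9 / (813.12 + 3655.9)) = 4.801 m

4.801 m


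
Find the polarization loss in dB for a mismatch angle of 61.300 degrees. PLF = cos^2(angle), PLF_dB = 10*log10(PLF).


PLF_linear = cos^2(61.300 deg) = 0.2306146
PLF_dB = 10 * log10(0.2306146) = -6.371 dB

-6.371 dB


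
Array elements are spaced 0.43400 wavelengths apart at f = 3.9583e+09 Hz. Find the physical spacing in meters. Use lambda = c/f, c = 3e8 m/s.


lambda = c / f = 3.0000e+08 / 3.9583e+09 = 0.07579011 m
d = 0.43400 * 0.07579011 = 0.03289 m

0.03289 m


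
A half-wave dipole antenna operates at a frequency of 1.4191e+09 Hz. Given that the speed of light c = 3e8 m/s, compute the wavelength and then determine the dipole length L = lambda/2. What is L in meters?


lambda = c / f = 3.0000e+08 / 1.4191e+09 = 0.2114016 m
L = lambda / 2 = 0.2114016 / 2 = 0.1057 m

0.1057 m


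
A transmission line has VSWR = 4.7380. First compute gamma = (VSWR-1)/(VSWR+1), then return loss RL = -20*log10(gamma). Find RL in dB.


gamma = (4.7380 - 1) / (4.7380 + 1) = 0.6514465
RL = -20 * log10(0.6514465) = 3.722 dB

3.722 dB


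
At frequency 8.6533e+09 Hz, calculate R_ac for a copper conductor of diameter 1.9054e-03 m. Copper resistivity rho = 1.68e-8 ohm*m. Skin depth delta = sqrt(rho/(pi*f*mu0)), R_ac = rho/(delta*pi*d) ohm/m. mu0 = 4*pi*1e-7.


delta = sqrt(1.68e-8 / (pi * 8.6533e+09 * 4*pi*1e-7)) = 7.012678e-07 m
R_ac = 1.68e-8 / (7.012678e-07 * pi * 1.9054e-03) = 4.002 ohm/m

4.002 ohm/m


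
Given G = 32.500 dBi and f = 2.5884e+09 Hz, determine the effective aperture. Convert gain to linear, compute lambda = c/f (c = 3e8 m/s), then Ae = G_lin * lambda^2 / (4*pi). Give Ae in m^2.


lambda = c / f = 3.0000e+08 / 2.5884e+09 = 0.1159017 m
G_linear = 10^(32.500/10) = 1778.279
Ae = G_linear * lambda^2 / (4*pi) = 1778.279 * 0.1159017^2 / (4*pi) = 1.901 m^2

1.901 m^2


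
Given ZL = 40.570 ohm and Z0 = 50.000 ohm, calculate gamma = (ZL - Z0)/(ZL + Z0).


gamma = (40.570 - 50.000) / (40.570 + 50.000) = -0.1041

-0.1041


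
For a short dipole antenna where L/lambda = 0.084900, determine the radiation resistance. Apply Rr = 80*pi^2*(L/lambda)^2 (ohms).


Rr = 80 * pi^2 * (0.084900)^2 = 80 * 9.869604 * 7.208010e-03 = 5.691 ohm

5.691 ohm


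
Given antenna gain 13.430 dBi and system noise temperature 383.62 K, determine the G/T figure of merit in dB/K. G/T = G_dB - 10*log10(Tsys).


G/T = 13.430 - 10*log10(383.62) = 13.430 - 25.83901 = -12.41 dB/K

-12.41 dB/K


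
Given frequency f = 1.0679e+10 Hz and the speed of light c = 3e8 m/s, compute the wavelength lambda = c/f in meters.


lambda = c / f = 3.0000e+08 / 1.0679e+10 = 0.02809 m

0.02809 m


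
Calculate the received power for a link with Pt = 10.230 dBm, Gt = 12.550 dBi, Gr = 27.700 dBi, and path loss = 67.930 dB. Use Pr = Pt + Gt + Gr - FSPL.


Pr = 10.230 + 12.550 + 27.700 - 67.930 = -17.45 dBm

-17.45 dBm


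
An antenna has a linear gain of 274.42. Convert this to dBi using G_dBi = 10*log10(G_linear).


G_dBi = 10 * log10(274.42) = 24.38 dBi

24.38 dBi


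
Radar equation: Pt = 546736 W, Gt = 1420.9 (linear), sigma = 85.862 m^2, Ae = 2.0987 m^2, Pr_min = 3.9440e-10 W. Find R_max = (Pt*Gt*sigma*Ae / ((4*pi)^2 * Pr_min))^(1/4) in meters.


R^4 = 546736*1420.9*85.862*2.0987 / ((4*pi)^2 * 3.9440e-10) = 2.247687e+18
R_max = 2.247687e+18^0.25 = 38720 m

38720 m


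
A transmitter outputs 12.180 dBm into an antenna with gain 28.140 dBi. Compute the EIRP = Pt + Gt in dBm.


EIRP = Pt + Gt = 12.180 + 28.140 = 40.32 dBm

40.32 dBm


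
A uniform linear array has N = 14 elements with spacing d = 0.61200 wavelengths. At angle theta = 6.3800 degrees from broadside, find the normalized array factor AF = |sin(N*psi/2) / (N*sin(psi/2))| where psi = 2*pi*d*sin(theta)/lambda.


psi = 2*pi*0.61200*sin(6.3800 deg) = 0.4272986 rad
AF = |sin(14*0.4272986/2) / (14*sin(0.4272986/2))| = 0.05051

0.05051


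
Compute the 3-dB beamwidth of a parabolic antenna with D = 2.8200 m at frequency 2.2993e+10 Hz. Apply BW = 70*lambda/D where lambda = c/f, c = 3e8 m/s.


lambda = c / f = 3.0000e+08 / 2.2993e+10 = 0.01304745 m
BW = 70 * 0.01304745 / 2.8200 = 0.3239 deg

0.3239 deg


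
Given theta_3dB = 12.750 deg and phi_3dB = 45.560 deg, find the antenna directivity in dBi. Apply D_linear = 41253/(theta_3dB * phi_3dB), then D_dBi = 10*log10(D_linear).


D_linear = 41253 / (12.750 * 45.560) = 71.01689
D_dBi = 10 * log10(71.01689) = 18.51 dBi

18.51 dBi


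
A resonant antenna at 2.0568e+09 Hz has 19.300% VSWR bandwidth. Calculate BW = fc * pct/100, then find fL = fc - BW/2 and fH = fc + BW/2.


BW = 2.0568e+09 * 19.300/100 = 3.969624e+08 Hz
fL = 2.0568e+09 - 3.969624e+08/2 = 1.858e+09 Hz
fH = 2.0568e+09 + 3.969624e+08/2 = 2.255e+09 Hz

BW=3.970e+08 Hz, fL=1.858e+09 Hz, fH=2.255e+09 Hz


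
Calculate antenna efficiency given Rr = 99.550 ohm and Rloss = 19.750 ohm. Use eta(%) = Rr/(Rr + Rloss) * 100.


eta = 99.550 / (99.550 + 19.750) * 100 = 83.45%

83.45%


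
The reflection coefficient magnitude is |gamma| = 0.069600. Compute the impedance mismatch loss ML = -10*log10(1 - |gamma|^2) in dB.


ML = -10 * log10(1 - 0.069600^2) = -10 * log10(0.99515584) = 0.02109 dB

0.02109 dB


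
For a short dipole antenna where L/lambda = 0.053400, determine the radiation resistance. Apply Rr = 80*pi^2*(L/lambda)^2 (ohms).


Rr = 80 * pi^2 * (0.053400)^2 = 80 * 9.869604 * 2.851560e-03 = 2.252 ohm

2.252 ohm


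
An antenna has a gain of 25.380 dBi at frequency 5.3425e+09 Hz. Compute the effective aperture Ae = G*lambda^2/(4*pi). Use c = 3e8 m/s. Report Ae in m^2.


lambda = c / f = 3.0000e+08 / 5.3425e+09 = 0.05615349 m
G_linear = 10^(25.380/10) = 345.1437
Ae = G_linear * lambda^2 / (4*pi) = 345.1437 * 0.05615349^2 / (4*pi) = 0.08661 m^2

0.08661 m^2


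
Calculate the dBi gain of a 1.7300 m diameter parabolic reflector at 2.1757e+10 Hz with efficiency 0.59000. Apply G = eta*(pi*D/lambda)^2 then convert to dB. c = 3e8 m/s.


lambda = c / f = 3.0000e+08 / 2.1757e+10 = 0.01378867 m
G_linear = 0.59000 * (pi * 1.7300 / 0.01378867)^2 = 91664.08
G_dBi = 10 * log10(91664.08) = 49.62 dBi

49.62 dBi


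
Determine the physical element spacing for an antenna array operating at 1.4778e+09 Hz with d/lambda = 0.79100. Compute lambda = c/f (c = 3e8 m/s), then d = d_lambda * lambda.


lambda = c / f = 3.0000e+08 / 1.4778e+09 = 0.2030045 m
d = 0.79100 * 0.2030045 = 0.1606 m

0.1606 m


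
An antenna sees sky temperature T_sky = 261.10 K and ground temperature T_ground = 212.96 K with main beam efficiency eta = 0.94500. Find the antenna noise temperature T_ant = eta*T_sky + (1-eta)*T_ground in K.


T_ant = 0.94500 * 261.10 + (1 - 0.94500) * 212.96 = 258.5 K

258.5 K


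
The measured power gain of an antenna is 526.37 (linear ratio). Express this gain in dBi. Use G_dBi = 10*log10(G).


G_dBi = 10 * log10(526.37) = 27.21 dBi

27.21 dBi


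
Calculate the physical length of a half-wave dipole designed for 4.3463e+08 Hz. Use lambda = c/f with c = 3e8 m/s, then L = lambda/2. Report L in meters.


lambda = c / f = 3.0000e+08 / 4.3463e+08 = 0.6902423 m
L = lambda / 2 = 0.6902423 / 2 = 0.3451 m

0.3451 m


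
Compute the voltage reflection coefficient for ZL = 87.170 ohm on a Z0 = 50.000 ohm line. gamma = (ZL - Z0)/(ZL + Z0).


gamma = (87.170 - 50.000) / (87.170 + 50.000) = 0.2710

0.2710


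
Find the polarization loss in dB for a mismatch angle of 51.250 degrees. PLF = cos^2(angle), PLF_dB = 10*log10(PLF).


PLF_linear = cos^2(51.250 deg) = 0.3917802
PLF_dB = 10 * log10(0.3917802) = -4.070 dB

-4.070 dB


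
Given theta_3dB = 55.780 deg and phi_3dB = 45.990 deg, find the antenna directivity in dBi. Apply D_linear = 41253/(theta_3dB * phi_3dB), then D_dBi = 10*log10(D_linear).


D_linear = 41253 / (55.780 * 45.990) = 16.08102
D_dBi = 10 * log10(16.08102) = 12.06 dBi

12.06 dBi


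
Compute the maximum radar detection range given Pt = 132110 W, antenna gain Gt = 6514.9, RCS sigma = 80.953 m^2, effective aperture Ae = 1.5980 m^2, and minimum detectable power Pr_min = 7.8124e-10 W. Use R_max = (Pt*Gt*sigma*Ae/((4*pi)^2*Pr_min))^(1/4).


R^4 = 132110*6514.9*80.953*1.5980 / ((4*pi)^2 * 7.8124e-10) = 9.025037e+17
R_max = 9.025037e+17^0.25 = 30822 m

30822 m


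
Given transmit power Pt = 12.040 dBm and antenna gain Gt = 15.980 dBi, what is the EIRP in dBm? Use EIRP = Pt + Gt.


EIRP = Pt + Gt = 12.040 + 15.980 = 28.02 dBm

28.02 dBm


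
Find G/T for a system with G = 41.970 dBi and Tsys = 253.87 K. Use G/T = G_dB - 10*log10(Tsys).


G/T = 41.970 - 10*log10(253.87) = 41.970 - 24.04611 = 17.92 dB/K

17.92 dB/K


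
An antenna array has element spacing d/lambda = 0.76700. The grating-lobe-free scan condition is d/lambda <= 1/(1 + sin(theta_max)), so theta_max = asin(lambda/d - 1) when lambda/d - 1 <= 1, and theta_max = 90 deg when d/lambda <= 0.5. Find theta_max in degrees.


lambda/d - 1 = 1/0.76700 - 1 = 0.3037810
theta_max = asin(0.3037810) = 17.68 deg

17.68 deg


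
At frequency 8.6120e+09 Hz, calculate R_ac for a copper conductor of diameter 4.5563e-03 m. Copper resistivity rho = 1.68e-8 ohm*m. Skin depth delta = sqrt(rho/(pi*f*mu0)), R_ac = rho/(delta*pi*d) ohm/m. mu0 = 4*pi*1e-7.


delta = sqrt(1.68e-8 / (pi * 8.6120e+09 * 4*pi*1e-7)) = 7.029473e-07 m
R_ac = 1.68e-8 / (7.029473e-07 * pi * 4.5563e-03) = 1.670 ohm/m

1.670 ohm/m


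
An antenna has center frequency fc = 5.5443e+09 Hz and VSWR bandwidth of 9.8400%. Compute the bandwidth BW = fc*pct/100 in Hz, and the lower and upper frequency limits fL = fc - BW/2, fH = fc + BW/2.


BW = 5.5443e+09 * 9.8400/100 = 5.455591e+08 Hz
fL = 5.5443e+09 - 5.455591e+08/2 = 5.272e+09 Hz
fH = 5.5443e+09 + 5.455591e+08/2 = 5.817e+09 Hz

BW=5.456e+08 Hz, fL=5.272e+09 Hz, fH=5.817e+09 Hz


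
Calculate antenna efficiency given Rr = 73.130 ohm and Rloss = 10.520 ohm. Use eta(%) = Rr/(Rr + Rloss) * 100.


eta = 73.130 / (73.130 + 10.520) * 100 = 87.42%

87.42%


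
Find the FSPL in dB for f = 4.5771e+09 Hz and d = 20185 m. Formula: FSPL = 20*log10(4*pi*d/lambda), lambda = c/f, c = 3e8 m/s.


lambda = c / f = 3.0000e+08 / 4.5771e+09 = 0.06554368 m
FSPL = 20 * log10(4*pi*20185/0.06554368) = 131.8 dB

131.8 dB


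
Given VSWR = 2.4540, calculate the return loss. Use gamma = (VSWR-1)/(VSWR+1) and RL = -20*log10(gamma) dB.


gamma = (2.4540 - 1) / (2.4540 + 1) = 0.4209612
RL = -20 * log10(0.4209612) = 7.515 dB

7.515 dB


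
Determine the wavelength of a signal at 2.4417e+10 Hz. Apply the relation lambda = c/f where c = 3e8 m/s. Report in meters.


lambda = c / f = 3.0000e+08 / 2.4417e+10 = 0.01229 m

0.01229 m


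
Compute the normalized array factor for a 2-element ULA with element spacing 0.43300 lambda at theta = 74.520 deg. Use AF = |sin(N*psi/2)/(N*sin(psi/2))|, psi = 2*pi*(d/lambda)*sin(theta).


psi = 2*pi*0.43300*sin(74.520 deg) = 2.621925 rad
AF = |sin(2*2.621925/2) / (2*sin(2.621925/2))| = 0.2569

0.2569


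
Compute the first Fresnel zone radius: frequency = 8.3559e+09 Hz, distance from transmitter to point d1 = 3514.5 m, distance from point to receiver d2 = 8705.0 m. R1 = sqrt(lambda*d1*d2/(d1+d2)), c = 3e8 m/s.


lambda = c / f = 3.0000e+08 / 8.3559e+09 = 0.03590278 m
R1 = sqrt(0.03590278 * 3514.5 * 8705.0 / (3514.5 + 8705.0)) = 9.481 m

9.481 m


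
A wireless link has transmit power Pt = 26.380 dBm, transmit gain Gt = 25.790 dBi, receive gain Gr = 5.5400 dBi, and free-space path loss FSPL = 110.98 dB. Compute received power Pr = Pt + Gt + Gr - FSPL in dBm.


Pr = 26.380 + 25.790 + 5.5400 - 110.98 = -53.27 dBm

-53.27 dBm
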